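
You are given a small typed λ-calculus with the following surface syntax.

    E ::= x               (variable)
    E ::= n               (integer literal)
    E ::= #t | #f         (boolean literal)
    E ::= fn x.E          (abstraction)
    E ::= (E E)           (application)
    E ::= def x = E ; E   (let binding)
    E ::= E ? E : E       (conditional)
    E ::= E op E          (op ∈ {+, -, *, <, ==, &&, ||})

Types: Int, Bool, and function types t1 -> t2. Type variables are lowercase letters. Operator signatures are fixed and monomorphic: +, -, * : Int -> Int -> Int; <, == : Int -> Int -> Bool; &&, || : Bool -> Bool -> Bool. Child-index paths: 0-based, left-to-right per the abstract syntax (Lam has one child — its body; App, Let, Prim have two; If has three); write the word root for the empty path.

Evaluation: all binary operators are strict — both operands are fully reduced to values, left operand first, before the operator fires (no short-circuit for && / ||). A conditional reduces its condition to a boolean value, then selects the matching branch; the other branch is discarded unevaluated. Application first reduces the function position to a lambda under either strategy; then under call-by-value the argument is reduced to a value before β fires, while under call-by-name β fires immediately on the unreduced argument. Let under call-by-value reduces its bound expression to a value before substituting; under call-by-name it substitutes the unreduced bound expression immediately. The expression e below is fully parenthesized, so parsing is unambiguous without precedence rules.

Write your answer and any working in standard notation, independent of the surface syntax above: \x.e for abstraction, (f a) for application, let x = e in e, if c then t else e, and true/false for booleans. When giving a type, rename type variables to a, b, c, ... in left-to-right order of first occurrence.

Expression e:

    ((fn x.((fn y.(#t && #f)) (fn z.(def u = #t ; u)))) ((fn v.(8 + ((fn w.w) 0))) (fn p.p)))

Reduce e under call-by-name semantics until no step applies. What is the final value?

Answer: false

Working:
step 0: ((\x.((\y.(true && false)) (\z.(let u = true in u)))) ((\v.(8 + ((\w.w) 0))) (\p.p)))
step 1: [beta@root] ((\y.(true && false)) (\z.(let u = true in u)))
step 2: [beta@root] (true && false)
step 3: [delta@root] false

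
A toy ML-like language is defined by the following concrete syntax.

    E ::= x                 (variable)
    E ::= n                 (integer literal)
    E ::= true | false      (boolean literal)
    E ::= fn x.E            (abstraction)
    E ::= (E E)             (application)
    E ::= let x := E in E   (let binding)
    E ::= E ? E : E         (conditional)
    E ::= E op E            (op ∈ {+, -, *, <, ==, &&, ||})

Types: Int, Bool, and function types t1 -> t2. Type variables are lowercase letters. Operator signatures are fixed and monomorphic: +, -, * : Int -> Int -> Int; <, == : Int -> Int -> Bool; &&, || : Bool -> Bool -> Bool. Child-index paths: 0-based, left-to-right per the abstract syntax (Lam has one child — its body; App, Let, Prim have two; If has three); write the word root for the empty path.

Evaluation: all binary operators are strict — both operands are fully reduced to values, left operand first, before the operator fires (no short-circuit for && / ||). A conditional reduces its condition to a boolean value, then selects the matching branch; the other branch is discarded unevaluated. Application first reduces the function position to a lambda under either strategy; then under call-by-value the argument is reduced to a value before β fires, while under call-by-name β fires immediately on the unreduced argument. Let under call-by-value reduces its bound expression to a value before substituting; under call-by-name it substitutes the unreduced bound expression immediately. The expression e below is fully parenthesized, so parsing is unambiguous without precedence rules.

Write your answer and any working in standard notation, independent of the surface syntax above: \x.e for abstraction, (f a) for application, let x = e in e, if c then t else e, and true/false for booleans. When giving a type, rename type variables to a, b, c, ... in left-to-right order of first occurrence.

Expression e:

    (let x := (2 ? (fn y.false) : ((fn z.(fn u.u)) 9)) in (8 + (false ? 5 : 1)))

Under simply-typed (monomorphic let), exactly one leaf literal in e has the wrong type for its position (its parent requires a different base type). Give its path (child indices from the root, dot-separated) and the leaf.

Answer: 0.0 : 2

Trace:
  unify Int ~ Bool
  FAIL: mismatch Int ~ Bool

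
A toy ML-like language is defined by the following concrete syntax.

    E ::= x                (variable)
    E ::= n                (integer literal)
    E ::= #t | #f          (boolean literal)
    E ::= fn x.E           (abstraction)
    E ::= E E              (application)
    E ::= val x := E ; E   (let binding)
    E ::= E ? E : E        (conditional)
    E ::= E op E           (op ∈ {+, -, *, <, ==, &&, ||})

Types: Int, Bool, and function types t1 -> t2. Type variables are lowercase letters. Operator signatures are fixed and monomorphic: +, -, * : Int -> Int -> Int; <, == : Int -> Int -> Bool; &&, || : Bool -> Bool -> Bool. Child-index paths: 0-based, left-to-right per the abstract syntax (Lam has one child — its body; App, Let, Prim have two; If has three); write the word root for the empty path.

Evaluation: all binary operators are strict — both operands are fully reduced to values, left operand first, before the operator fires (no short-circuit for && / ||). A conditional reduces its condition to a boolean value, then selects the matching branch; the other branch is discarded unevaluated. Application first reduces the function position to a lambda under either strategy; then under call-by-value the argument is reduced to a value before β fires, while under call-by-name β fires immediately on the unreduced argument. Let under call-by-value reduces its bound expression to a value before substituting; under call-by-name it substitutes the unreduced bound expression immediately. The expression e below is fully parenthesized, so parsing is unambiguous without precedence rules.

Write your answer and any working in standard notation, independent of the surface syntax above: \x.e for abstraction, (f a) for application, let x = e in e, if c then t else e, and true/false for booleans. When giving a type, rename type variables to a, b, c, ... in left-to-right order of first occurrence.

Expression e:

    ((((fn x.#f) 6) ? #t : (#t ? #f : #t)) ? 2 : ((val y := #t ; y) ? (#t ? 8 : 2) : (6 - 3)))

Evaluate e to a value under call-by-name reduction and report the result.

Working:
step 0: (if (if ((\x.false) 6) then true else (if true then false else true)) then 2 else (if (let y = true in y) then (if true then 8 else 2) else (6 - 3)))
step 1: [beta@0.0] (if (if false then true else (if true then false else true)) then 2 else (if (let y = true in y) then (if true then 8 else 2) else (6 - 3)))
step 2: [if@0] (if (if true then false else true) then 2 else (if (let y = true in y) then (if true then 8 else 2) else (6 - 3)))
step 3: [if@0] (if false then 2 else (if (let y = true in y) then (if true then 8 else 2) else (6 - 3)))
step 4: [if@root] (if (let y = true in y) then (if true then 8 else 2) else (6 - 3))
step 5: [let@0] (if true then (if true then 8 else 2) else (6 - 3))
step 6: [if@root] (if true then 8 else 2)
step 7: [if@root] 8

Answer: 8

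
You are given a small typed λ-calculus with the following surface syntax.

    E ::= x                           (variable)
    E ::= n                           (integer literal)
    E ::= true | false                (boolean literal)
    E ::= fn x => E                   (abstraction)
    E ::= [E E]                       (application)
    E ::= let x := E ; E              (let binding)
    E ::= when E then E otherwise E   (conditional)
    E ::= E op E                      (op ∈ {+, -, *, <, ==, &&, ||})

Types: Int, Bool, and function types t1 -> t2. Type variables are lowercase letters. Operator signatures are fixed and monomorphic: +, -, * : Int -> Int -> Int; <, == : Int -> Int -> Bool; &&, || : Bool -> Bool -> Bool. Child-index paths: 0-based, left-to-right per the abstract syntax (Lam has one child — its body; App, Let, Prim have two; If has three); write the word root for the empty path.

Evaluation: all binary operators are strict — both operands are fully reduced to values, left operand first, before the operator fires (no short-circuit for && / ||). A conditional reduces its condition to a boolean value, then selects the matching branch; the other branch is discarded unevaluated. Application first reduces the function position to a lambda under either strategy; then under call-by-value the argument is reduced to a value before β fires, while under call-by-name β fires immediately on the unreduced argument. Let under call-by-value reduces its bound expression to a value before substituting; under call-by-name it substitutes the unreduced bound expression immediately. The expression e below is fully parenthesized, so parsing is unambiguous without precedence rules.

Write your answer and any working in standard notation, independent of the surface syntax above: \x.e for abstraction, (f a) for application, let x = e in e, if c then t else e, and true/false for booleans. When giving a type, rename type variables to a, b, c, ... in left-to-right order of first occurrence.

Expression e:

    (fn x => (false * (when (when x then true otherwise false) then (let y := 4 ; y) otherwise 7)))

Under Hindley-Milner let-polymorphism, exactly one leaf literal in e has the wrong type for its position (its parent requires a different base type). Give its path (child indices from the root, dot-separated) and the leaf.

Derivation:
  unify Bool ~ Int
  FAIL: mismatch Bool ~ Int

Answer: 0.0 : false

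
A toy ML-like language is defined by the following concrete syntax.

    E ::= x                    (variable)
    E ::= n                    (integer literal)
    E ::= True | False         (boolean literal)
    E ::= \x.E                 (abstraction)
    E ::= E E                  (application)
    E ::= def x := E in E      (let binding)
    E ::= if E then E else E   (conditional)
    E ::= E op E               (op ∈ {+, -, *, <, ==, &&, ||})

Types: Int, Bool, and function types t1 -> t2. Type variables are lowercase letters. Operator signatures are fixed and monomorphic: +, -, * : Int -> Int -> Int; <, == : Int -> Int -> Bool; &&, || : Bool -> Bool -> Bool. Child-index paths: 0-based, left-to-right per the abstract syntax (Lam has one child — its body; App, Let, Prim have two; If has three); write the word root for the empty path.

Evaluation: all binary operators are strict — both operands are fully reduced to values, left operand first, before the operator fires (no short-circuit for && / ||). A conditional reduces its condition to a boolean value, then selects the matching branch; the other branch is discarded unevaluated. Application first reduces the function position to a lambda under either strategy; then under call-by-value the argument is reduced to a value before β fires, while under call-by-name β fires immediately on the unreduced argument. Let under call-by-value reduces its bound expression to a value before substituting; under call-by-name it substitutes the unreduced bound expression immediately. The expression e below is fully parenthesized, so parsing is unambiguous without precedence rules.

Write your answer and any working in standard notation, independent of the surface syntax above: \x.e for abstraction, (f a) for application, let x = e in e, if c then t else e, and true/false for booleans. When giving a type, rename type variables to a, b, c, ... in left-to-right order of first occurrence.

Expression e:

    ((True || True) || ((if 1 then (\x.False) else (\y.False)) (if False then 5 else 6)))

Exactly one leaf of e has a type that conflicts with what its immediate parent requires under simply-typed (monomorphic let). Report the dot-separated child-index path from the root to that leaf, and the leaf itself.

Answer: 1.0.0 : 1

Working:
  unify Bool ~ Bool
  unify Bool ~ Bool
  unify Bool ~ Bool
  unify Int ~ Bool
  FAIL: mismatch Int ~ Bool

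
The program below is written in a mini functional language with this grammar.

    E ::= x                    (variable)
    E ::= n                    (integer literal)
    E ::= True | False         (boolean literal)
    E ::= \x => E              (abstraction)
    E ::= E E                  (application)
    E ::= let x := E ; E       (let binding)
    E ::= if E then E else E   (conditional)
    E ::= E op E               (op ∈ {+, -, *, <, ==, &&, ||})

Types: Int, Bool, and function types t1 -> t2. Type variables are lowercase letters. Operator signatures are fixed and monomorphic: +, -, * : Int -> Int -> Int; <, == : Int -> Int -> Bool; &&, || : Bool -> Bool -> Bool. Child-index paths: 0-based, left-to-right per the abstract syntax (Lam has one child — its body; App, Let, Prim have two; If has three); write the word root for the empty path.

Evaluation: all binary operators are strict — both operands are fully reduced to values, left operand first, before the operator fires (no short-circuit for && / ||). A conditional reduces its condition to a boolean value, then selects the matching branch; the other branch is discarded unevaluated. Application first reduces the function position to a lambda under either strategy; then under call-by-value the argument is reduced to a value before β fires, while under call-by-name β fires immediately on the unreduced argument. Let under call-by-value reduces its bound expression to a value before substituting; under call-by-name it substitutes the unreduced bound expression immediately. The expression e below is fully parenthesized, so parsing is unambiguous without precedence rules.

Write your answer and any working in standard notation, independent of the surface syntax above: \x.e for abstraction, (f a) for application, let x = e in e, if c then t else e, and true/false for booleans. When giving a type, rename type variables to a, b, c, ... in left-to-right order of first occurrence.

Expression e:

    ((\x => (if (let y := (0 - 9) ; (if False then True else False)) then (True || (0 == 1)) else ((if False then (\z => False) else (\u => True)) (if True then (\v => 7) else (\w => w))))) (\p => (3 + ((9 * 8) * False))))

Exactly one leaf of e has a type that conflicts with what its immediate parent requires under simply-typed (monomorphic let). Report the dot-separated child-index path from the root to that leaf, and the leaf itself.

Answer: 1.0.1.1 : false

Working:
  unify Int ~ Int
  unify Int ~ Int
let y : Int
  unify Bool ~ Bool
  unify Bool ~ Bool
  unify Bool ~ Bool
  unify Bool ~ Bool
  unify Int ~ Int
  unify Int ~ Int
  unify Bool ~ Bool
  unify Bool ~ Bool
\z._ : b -> Bool
\u._ : c -> Bool
  unify b -> Bool ~ c -> Bool
  unify b ~ c
  unify Bool ~ Bool
  unify Bool ~ Bool
\v._ : d -> Int
w : e
\w._ : e -> e
  unify d -> Int ~ e -> e
  unify d ~ e
  unify Int ~ e
  unify c -> Bool ~ (Int -> Int) -> f
  unify c ~ Int -> Int
  unify Bool ~ f
_ _ : Bool
  unify Bool ~ Bool
\x._ : a -> Bool
  unify Int ~ Int
  unify Int ~ Int
  unify Int ~ Int
  unify Int ~ Int
  unify Bool ~ Int
  FAIL: mismatch Bool ~ Int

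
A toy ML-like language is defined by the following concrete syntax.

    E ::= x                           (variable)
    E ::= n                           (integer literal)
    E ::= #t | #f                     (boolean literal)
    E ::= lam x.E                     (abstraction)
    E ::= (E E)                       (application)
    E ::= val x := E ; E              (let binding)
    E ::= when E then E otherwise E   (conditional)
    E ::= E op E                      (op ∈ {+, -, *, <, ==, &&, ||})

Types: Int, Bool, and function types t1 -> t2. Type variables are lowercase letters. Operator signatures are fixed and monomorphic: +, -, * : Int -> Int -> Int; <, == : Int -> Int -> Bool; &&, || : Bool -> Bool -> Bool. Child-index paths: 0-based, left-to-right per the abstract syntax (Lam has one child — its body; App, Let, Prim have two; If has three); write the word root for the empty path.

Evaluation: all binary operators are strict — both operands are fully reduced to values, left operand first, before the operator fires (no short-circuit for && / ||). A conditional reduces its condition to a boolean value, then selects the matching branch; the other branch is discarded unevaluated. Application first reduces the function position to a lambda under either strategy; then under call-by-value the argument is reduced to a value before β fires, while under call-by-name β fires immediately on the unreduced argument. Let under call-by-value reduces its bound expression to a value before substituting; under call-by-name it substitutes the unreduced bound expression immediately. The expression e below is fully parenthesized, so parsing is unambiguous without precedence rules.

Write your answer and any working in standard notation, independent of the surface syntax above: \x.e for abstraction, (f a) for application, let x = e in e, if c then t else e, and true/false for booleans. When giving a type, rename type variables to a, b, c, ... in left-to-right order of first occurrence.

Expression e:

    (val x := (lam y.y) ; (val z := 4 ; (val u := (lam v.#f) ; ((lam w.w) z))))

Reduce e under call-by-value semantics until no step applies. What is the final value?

Working:
step 0: (let x = (\y.y) in (let z = 4 in (let u = (\v.false) in ((\w.w) z))))
step 1: [let@root] (let z = 4 in (let u = (\v.false) in ((\w.w) z)))
step 2: [let@root] (let u = (\v.false) in ((\w.w) 4))
step 3: [let@root] ((\w.w) 4)
step 4: [beta@root] 4

Answer: 4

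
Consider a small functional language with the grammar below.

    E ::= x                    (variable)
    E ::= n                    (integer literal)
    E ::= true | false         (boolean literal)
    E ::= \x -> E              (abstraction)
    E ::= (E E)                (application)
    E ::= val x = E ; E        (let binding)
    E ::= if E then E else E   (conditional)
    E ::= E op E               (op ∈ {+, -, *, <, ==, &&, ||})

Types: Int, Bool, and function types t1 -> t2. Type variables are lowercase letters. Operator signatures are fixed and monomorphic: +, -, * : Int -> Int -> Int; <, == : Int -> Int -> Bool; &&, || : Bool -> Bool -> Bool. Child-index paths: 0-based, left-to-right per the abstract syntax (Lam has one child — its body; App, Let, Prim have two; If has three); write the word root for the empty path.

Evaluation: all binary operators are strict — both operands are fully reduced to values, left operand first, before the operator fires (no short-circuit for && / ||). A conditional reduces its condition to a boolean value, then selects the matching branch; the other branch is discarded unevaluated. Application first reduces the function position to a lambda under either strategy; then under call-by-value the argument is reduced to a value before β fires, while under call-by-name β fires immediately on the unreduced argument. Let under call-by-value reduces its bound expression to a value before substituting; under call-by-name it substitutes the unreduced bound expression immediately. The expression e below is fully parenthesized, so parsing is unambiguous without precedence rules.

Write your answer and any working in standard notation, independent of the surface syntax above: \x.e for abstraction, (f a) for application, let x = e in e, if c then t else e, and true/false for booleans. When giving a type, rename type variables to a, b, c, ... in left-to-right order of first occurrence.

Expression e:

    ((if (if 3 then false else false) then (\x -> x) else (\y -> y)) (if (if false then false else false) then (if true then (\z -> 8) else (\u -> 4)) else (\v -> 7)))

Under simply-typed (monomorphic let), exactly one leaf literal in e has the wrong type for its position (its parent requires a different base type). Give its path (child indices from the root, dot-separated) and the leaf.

Answer: 0.0.0 : 3

Trace:
  unify Int ~ Bool
  FAIL: mismatch Int ~ Bool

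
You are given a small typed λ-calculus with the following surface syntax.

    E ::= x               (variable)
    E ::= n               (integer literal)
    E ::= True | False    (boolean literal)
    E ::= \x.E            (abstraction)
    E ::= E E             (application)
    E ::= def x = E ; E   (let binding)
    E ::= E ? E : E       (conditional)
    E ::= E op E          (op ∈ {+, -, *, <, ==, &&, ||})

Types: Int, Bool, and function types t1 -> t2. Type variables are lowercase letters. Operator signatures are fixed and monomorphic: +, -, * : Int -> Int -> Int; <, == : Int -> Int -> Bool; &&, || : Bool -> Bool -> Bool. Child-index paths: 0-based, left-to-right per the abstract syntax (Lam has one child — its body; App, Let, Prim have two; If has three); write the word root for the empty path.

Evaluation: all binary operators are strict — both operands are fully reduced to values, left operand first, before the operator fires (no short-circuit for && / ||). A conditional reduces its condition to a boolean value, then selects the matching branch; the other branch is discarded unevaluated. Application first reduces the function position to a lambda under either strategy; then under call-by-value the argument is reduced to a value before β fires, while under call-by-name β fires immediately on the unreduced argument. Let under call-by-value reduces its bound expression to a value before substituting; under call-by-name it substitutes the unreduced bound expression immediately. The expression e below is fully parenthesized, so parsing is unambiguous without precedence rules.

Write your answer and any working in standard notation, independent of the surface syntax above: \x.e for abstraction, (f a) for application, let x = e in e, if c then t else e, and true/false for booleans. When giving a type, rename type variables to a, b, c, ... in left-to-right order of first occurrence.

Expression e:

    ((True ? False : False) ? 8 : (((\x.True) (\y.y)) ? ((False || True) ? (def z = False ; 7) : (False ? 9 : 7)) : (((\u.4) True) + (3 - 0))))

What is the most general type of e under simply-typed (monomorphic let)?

Answer: Int

Derivation:
  unify Bool ~ Bool
  unify Bool ~ Bool
  unify Bool ~ Bool
\x._ : a -> Bool
y : b
\y._ : b -> b
  unify a -> Bool ~ (b -> b) -> c
  unify a ~ b -> b
  unify Bool ~ c
_ _ : Bool
  unify Bool ~ Bool
  unify Bool ~ Bool
  unify Bool ~ Bool
  unify Bool ~ Bool
let z : Bool
  unify Bool ~ Bool
  unify Int ~ Int
  unify Int ~ Int
\u._ : d -> Int
  unify d -> Int ~ Bool -> e
  unify d ~ Bool
  unify Int ~ e
_ _ : Int
  unify Int ~ Int
  unify Int ~ Int
  unify Int ~ Int
  unify Int ~ Int
  unify Int ~ Int
  unify Int ~ Int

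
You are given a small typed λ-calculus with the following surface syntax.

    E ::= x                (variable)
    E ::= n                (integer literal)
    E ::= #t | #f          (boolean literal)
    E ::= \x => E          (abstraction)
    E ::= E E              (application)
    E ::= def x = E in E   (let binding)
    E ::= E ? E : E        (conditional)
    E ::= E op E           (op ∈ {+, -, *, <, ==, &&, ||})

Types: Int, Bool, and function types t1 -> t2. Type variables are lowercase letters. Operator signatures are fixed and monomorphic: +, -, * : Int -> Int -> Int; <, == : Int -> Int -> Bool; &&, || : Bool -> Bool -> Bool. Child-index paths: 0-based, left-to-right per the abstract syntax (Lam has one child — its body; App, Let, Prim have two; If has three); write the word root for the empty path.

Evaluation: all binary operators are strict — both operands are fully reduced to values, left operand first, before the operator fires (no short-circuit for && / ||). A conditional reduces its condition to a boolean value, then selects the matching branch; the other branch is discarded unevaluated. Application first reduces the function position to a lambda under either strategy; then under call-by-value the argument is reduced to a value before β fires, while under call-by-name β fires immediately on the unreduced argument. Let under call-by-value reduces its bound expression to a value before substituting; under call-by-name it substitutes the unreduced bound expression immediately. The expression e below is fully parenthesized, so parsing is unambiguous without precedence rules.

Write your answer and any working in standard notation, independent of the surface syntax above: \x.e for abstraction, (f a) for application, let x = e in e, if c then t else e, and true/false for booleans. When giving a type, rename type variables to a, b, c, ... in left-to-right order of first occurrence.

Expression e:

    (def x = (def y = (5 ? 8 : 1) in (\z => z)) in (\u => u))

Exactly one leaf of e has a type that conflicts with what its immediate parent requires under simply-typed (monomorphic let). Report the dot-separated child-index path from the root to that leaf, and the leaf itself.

Trace:
  unify Int ~ Bool
  FAIL: mismatch Int ~ Bool

Answer: 0.0.0 : 5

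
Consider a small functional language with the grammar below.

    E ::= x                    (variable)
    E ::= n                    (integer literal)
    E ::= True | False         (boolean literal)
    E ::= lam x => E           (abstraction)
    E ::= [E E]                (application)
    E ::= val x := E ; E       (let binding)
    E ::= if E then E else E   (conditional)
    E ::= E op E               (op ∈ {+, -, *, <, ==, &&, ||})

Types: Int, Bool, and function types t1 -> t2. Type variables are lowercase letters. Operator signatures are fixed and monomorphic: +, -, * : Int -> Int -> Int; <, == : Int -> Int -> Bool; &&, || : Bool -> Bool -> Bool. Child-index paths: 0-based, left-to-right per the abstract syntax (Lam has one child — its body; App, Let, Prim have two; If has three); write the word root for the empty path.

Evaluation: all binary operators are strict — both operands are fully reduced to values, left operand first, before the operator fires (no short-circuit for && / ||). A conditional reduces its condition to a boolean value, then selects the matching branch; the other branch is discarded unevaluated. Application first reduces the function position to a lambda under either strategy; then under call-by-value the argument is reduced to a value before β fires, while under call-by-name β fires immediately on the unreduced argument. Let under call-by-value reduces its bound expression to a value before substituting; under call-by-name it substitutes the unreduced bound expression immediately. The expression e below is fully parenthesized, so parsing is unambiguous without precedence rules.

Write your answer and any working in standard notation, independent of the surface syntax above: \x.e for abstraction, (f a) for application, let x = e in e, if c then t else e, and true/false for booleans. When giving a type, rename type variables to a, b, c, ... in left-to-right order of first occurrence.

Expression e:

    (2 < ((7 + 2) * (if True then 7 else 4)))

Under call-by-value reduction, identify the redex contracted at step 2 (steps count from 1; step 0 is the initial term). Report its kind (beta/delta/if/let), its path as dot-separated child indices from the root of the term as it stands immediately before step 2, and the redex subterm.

Derivation:
step 0: (2 < ((7 + 2) * (if true then 7 else 4)))
step 1: [delta@1.0] (2 < (9 * (if true then 7 else 4)))
step 2: [if@1.1] (2 < (9 * 7))

Answer: if at 1.1 : (if true then 7 else 4)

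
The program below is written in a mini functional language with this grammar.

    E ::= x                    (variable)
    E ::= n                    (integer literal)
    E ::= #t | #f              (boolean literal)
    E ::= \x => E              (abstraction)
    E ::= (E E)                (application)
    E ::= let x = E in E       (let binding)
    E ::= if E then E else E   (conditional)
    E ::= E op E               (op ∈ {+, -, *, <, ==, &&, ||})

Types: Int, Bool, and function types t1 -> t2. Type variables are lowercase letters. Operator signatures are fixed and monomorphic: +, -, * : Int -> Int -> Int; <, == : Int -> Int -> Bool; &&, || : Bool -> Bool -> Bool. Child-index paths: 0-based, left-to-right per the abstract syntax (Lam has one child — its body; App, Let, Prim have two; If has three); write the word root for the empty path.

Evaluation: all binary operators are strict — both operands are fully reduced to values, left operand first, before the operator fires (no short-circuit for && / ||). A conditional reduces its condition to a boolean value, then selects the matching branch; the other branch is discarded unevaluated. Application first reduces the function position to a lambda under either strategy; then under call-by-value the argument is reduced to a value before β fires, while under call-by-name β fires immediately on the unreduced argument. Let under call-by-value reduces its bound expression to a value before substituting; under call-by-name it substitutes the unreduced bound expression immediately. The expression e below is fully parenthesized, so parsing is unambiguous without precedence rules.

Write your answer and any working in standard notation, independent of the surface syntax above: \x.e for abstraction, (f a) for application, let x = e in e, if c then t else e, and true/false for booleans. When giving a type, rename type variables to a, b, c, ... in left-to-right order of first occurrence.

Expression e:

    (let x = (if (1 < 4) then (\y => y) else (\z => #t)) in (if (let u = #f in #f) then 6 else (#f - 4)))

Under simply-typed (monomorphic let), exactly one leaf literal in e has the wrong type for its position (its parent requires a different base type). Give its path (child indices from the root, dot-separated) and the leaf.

Answer: 1.2.0 : false

Working:
  unify Int ~ Int
  unify Int ~ Int
  unify Bool ~ Bool
y : a
\y._ : a -> a
\z._ : b -> Bool
  unify a -> a ~ b -> Bool
  unify a ~ b
  unify b ~ Bool
let x : Bool -> Bool
let u : Bool
  unify Bool ~ Bool
  unify Bool ~ Int
  FAIL: mismatch Bool ~ Int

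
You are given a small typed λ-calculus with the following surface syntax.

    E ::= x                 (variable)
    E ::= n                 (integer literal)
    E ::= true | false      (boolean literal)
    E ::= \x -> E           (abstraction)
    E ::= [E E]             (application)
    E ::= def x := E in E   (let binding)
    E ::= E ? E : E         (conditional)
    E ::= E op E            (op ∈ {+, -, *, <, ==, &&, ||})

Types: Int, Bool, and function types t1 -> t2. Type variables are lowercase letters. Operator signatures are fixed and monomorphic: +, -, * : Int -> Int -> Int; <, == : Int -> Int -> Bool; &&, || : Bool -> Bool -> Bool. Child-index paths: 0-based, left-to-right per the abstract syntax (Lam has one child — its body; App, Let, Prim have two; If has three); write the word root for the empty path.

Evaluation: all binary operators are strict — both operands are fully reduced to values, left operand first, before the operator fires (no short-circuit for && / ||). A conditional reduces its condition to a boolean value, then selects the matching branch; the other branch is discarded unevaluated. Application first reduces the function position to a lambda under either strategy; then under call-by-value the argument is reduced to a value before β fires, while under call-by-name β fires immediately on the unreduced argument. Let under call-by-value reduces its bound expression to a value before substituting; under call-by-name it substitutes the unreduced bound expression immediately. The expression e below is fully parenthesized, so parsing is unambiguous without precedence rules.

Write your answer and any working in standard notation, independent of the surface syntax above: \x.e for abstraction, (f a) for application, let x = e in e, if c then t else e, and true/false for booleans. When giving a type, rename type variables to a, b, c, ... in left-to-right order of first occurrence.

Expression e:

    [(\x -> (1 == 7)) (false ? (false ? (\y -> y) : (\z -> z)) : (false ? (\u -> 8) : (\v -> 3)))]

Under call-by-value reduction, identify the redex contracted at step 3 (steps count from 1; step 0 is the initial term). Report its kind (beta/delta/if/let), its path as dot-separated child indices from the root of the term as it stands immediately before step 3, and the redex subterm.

Derivation:
step 0: ((\x.(1 == 7)) (if false then (if false then (\y.y) else (\z.z)) else (if false then (\u.8) else (\v.3))))
step 1: [if@1] ((\x.(1 == 7)) (if false then (\u.8) else (\v.3)))
step 2: [if@1] ((\x.(1 == 7)) (\v.3))
step 3: [beta@root] (1 == 7)

Answer: beta at root : ((\x.(1 == 7)) (\v.3))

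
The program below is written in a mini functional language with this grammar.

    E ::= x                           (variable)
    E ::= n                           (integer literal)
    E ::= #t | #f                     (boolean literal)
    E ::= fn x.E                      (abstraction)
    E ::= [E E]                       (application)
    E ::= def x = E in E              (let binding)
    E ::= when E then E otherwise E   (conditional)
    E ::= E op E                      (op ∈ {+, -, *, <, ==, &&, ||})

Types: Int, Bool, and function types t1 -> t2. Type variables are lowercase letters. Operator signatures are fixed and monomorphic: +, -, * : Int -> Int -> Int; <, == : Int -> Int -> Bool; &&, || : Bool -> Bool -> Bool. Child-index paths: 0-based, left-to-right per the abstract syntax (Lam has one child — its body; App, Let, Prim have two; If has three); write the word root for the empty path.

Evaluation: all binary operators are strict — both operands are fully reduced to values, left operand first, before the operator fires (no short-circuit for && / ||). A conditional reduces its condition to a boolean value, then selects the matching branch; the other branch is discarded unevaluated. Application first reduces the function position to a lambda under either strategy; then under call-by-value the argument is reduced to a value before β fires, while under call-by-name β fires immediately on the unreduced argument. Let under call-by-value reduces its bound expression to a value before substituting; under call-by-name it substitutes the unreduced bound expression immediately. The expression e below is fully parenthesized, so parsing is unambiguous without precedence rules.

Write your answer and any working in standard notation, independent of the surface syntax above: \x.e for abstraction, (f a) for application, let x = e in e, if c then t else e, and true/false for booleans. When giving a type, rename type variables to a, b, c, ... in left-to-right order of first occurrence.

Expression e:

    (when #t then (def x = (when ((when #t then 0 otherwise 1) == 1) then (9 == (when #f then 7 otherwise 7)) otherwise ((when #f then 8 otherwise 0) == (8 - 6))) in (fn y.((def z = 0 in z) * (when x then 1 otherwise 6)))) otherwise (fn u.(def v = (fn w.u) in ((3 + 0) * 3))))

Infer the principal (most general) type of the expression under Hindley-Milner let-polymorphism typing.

Answer: a -> Int

Working:
  unify Bool ~ Bool
  unify Bool ~ Bool
  unify Int ~ Int
  unify Int ~ Int
  unify Int ~ Int
  unify Bool ~ Bool
  unify Int ~ Int
  unify Bool ~ Bool
  unify Int ~ Int
  unify Int ~ Int
  unify Bool ~ Bool
  unify Int ~ Int
  unify Int ~ Int
  unify Int ~ Int
  unify Int ~ Int
  unify Int ~ Int
  unify Bool ~ Bool
let x : Bool
let z : Int
z : Int
  unify Int ~ Int
x : Bool
  unify Bool ~ Bool
  unify Int ~ Int
  unify Int ~ Int
\y._ : a -> Int
u : b
\w._ : c -> b
let v : forall. c -> b
  unify Int ~ Int
  unify Int ~ Int
  unify Int ~ Int
  unify Int ~ Int
\u._ : b -> Int
  unify a -> Int ~ b -> Int
  unify a ~ b
  unify Int ~ Int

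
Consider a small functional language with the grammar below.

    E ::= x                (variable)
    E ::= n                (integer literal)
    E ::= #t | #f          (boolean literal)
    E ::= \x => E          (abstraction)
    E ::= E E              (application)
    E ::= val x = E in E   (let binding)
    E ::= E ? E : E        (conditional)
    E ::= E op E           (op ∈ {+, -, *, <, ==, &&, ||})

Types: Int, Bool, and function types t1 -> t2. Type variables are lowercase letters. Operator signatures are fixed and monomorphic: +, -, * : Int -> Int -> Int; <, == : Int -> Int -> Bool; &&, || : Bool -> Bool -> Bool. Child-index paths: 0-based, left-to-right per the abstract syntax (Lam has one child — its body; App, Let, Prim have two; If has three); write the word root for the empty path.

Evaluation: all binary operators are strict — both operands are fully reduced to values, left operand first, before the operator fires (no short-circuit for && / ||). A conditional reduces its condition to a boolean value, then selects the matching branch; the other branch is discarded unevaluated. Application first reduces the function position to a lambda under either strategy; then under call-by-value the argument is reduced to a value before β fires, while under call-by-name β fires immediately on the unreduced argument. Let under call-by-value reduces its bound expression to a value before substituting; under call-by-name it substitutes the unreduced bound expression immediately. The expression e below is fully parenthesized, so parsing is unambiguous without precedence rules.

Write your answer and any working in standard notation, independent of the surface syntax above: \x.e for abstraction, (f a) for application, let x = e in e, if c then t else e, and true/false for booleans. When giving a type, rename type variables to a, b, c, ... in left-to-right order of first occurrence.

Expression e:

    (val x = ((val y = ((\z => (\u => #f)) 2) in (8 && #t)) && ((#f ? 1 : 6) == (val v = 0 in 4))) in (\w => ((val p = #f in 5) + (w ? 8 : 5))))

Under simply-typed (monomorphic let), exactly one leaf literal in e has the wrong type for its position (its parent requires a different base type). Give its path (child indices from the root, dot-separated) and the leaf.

Derivation:
\u._ : b -> Bool
\z._ : a -> b -> Bool
  unify a -> b -> Bool ~ Int -> c
  unify a ~ Int
  unify b -> Bool ~ c
_ _ : b -> Bool
let y : b -> Bool
  unify Int ~ Bool
  FAIL: mismatch Int ~ Bool

Answer: 0.0.1.0 : 8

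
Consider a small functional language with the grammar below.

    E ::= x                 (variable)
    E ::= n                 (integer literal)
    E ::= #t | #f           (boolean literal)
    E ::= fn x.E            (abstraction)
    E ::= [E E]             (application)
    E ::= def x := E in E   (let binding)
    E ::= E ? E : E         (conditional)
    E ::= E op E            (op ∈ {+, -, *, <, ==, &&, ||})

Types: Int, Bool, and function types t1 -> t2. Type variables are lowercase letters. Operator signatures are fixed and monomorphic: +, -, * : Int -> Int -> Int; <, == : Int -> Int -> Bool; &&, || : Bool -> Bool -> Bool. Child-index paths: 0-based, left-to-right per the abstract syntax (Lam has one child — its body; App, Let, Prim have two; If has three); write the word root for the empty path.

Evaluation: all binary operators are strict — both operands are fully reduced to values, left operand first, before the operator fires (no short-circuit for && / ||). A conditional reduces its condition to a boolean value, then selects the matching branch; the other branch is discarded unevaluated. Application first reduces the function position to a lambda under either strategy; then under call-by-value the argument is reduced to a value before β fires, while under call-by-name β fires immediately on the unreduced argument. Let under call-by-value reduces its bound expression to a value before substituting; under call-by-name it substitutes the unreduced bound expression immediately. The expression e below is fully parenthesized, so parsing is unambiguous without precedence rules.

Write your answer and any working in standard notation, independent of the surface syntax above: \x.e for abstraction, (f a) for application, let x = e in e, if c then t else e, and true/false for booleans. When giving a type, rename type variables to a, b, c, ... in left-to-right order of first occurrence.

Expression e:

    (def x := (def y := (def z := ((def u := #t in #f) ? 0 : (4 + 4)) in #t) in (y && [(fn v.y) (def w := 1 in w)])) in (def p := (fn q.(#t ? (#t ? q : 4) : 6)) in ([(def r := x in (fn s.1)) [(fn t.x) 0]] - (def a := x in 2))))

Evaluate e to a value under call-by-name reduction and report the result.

Answer: -1

Trace:
step 0: (let x = (let y = (let z = (if (let u = true in false) then 0 else (4 + 4)) in true) in (y && ((\v.y) (let w = 1 in w)))) in (let p = (\q.(if true then (if true then q else 4) else 6)) in (((let r = x in (\s.1)) ((\t.x) 0)) - (let a = x in 2))))
step 1: [let@root] (let p = (\q.(if true then (if true then q else 4) else 6)) in (((let r = (let y = (let z = (if (let u = true in false) then 0 else (4 + 4)) in true) in (y && ((\v.y) (let w = 1 in w)))) in (\s.1)) ((\t.(let y = (let z = (if (let u = true in false) then 0 else (4 + 4)) in true) in (y && ((\v.y) (let w = 1 in w))))) 0)) - (let a = (let y = (let z = (if (let u = true in false) then 0 else (4 + 4)) in true) in (y && ((\v.y) (let w = 1 in w)))) in 2)))
step 2: [let@root] (((let r = (let y = (let z = (if (let u = true in false) then 0 else (4 + 4)) in true) in (y && ((\v.y) (let w = 1 in w)))) in (\s.1)) ((\t.(let y = (let z = (if (let u = true in false) then 0 else (4 + 4)) in true) in (y && ((\v.y) (let w = 1 in w))))) 0)) - (let a = (let y = (let z = (if (let u = true in false) then 0 else (4 + 4)) in true) in (y && ((\v.y) (let w = 1 in w)))) in 2))
step 3: [let@0.0] (((\s.1) ((\t.(let y = (let z = (if (let u = true in false) then 0 else (4 + 4)) in true) in (y && ((\v.y) (let w = 1 in w))))) 0)) - (let a = (let y = (let z = (if (let u = true in false) then 0 else (4 + 4)) in true) in (y && ((\v.y) (let w = 1 in w)))) in 2))
step 4: [beta@0] (1 - (let a = (let y = (let z = (if (let u = true in false) then 0 else (4 + 4)) in true) in (y && ((\v.y) (let w = 1 in w)))) in 2))
step 5: [let@1] (1 - 2)
step 6: [delta@root] -1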